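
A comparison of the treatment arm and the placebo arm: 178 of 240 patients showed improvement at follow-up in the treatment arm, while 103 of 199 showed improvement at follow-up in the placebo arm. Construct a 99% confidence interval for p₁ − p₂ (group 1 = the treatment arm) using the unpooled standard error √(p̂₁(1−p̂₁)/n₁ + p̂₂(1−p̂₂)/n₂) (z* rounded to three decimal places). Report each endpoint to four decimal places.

p̂₁ = 178/240 = 0.74167, p̂₂ = 103/199 = 0.51759; p̂₁ − p̂₂ = 0.22408.
SE = √(0.000798322 + 0.001254727) = √0.002053049 = 0.045311.
z* = 2.576 at the 99% level. Margin = 2.576·0.045311 = 0.11672.
So the interval runs from 0.1074 to 0.3408.

(0.1074, 0.3408)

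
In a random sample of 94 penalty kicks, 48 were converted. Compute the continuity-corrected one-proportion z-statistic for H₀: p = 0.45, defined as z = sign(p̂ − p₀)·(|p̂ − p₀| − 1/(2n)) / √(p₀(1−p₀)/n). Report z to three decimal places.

z = 1.078

The sample proportion is 48/94 = 0.51064. p̂ − p₀ = 0.060638.
1/(2n) = 0.005319.
Corrected numerator: |0.060638| − 0.005319 = 0.055319.
SE₀ = √(0.45·0.55/94) = 0.051313.
z = (+)0.055319/0.051313 = 1.078.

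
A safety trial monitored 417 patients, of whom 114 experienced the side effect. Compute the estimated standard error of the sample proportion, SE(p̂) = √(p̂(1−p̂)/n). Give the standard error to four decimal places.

SE = 0.0218

With x = 114 successes in n = 417, p̂ = 0.27338.
p̂(1−p̂) = 0.198643.
SE = √(0.198643/417) = 0.0218.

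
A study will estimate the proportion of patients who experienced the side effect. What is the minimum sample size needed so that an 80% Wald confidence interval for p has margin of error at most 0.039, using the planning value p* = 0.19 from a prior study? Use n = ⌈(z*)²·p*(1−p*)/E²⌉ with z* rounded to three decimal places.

z* = 1.282 at the 80% level.
p*(1−p*) = 0.19·0.81 = 0.1539.
Required n before rounding: 1.643524 × 0.1539 / 0.039² = 166.297.
Rounding up, n = 167.

n = 167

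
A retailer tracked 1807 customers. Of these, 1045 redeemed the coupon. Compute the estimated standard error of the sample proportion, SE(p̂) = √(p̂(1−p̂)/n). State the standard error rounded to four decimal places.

p̂ = 1045/1807 = 0.57831.
p̂(1−p̂) = 0.57831·0.42169 = 0.243868.
SE = √(0.243868/1807) = √0.000134957 = 0.0116.

SE = 0.0116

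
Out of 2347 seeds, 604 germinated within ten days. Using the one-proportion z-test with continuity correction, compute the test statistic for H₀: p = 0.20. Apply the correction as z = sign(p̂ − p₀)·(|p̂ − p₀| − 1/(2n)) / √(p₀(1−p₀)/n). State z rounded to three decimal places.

With x = 604 successes in n = 2347, p̂ = 0.25735. p̂ − p₀ = 0.057350.
Continuity correction 1/(2n) = 1/4694 = 0.000213.
Corrected numerator: |0.057350| − 0.000213 = 0.057137.
Under H₀, SE = √(p₀(1−p₀)/n) = √(0.20·0.80/2347) = √0.000068172 = 0.008257.
z = (+)0.057137/0.008257 = 6.920.

z = 6.920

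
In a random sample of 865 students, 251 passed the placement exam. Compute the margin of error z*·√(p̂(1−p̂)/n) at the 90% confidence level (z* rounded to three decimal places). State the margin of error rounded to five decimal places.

With x = 251 successes in n = 865, p̂ = 0.29017.
Standard error of p̂: √(0.205973/865) = √0.000238119 = 0.015431.
z* = 1.645 at the 90% level.
ME = 1.645·0.015431 = 0.02538.

ME = 0.02538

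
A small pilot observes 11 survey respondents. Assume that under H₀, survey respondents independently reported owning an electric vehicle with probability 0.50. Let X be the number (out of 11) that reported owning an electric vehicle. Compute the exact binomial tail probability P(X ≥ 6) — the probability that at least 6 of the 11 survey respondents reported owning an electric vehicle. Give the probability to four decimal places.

X ~ Binomial(n=11, p=0.50).
P(X ≥ 6) = Σ_{j=6}^{11} C(11,j)·0.50^j·0.50^{11−j}.
= 0.225586 + 0.161133 + 0.080566 + 0.026855 + 0.005371 + 0.000488 = 0.5000.

P = 0.5000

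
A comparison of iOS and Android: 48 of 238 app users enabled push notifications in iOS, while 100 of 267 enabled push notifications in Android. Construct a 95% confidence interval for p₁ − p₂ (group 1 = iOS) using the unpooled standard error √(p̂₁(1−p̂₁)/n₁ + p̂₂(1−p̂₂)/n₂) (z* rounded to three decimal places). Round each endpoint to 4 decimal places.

(-0.2501, -0.0956)

p̂₁ = 0.20168, p̂₂ = 0.37453, so the observed difference is -0.17285.
SE = √(0.000676494 + 0.000877370) = √0.001553864 = 0.039419.
The 95% critical value is z* = 1.960. Margin of error = 0.07726.
Interval: -0.17285 ± 0.07726 → (-0.2501, -0.0956).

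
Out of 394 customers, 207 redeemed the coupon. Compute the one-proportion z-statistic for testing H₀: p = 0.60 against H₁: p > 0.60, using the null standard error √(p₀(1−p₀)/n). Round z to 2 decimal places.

z = -3.02

p̂ = 207/394 = 0.52538.
Under H₀, SE = √(p₀(1−p₀)/n) = √(0.60·0.40/394) = √0.000609137 = 0.024681.
z = (p̂ − p₀)/SE = (0.52538 − 0.60)/0.024681 = -3.02.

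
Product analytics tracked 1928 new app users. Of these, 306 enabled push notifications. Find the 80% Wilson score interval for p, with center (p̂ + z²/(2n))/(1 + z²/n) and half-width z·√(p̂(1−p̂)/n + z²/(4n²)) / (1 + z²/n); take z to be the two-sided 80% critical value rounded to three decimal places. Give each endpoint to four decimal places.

(0.1483, 0.1697)

Here p̂ = 306/1928 = 0.15871 and z = 1.282 (z² = 1.643524).
1 + z²/n = 1.000852.
Adjusted center: (0.15871 + z²/(2n))/1.000852 = 0.15900.
Radicand: p̂(1−p̂)/n + z²/(4n²) = 0.000069255 + 0.000000111 = 0.000069366.
Half-width = z·√(radicand)/denom = 1.282·0.008329/1.000852 = 0.01067.
So the interval runs from 0.1483 to 0.1697.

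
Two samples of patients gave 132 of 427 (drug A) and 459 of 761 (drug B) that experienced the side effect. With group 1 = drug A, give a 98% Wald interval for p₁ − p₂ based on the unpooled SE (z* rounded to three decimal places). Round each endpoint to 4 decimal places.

(-0.3604, -0.2276)

p̂₁ = 0.30913, p̂₂ = 0.60315, so the observed difference is -0.29402.
Unpooled SE = √(p̂₁(1−p̂₁)/n₁ + p̂₂(1−p̂₂)/n₂) = √(0.000500164 + 0.000314533) = 0.028543.
The 98% critical value is z* = 2.326. Margin = 2.326·0.028543 = 0.06639.
Interval: -0.29402 ± 0.06639 → (-0.3604, -0.2276).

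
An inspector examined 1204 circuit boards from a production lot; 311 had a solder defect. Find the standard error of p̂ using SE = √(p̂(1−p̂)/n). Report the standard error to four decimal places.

The sample proportion is 311/1204 = 0.25831.
p̂(1−p̂) = 0.191586.
SE = √(0.191586/1204) = 0.0126.

SE = 0.0126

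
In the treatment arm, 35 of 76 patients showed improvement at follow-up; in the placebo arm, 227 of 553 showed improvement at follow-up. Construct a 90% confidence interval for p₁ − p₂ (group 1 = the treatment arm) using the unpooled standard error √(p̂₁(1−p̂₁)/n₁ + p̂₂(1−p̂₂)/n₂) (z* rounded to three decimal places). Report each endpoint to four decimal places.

(-0.0501, 0.1502)

p̂₁ = 35/76 = 0.46053, p̂₂ = 227/553 = 0.41049; p̂₁ − p̂₂ = 0.05004.
SE = √(0.003268971 + 0.000437591) = √0.003706562 = 0.060882.
For 90% confidence, z* = 1.645. Margin = 1.645·0.060882 = 0.10015.
CI: 0.05004 ± 0.10015 = (-0.0501, 0.1502).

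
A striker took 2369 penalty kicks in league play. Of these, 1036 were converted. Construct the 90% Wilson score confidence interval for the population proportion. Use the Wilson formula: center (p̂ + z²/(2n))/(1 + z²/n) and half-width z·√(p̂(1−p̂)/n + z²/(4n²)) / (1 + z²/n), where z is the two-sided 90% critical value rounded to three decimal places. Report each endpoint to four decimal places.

(0.4206, 0.4541)

p̂ = 1036/2369 = 0.43732; z = 1.645, so z² = 2.706025.
1 + z²/n = 1.001142.
Adjusted center: (0.43732 + z²/(2n))/1.001142 = 0.43739.
Radicand: p̂(1−p̂)/n + z²/(4n²) = 0.000103871 + 0.000000121 = 0.000103992.
Half-width = z·√(radicand)/denom = 1.645·0.010198/1.001142 = 0.01676.
Interval: 0.43739 ± 0.01676 → (0.4206, 0.4541).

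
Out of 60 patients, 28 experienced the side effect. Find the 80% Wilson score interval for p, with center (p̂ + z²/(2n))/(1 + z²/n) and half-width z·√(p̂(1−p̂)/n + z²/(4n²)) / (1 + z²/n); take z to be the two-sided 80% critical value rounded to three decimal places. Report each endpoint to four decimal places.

Here p̂ = 28/60 = 0.46667 and z = 1.282 (z² = 1.643524).
Denominator 1 + z²/n = 1 + 1.643524/60 = 1.027392.
Adjusted center: (0.46667 + z²/(2n))/1.027392 = 0.46756.
Radicand: p̂(1−p̂)/n + z²/(4n²) = 0.004148148 + 0.000114134 = 0.004262282.
Half-width = z·√(radicand)/denom = 1.282·0.065286/1.027392 = 0.08147.
So the interval runs from 0.3861 to 0.5490.

(0.3861, 0.5490)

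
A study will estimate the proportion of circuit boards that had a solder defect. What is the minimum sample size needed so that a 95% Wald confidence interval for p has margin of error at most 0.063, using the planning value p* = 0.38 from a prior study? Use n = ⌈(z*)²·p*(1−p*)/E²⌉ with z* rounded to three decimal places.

The 95% critical value is z* = 1.960.
p*(1−p*) = 0.2356.
(z*)²·p*(1−p*)/E² = 3.841600·0.2356/0.003969 = 228.038.
⌈228.038⌉ = 229.

n = 229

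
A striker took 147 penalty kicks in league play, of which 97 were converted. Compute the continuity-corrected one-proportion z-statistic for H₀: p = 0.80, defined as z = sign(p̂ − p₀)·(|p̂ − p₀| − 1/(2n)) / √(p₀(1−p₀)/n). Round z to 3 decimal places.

z = -4.145

With x = 97 successes in n = 147, p̂ = 0.65986. p̂ − p₀ = -0.140136.
1/(2n) = 0.003401.
Corrected numerator: |-0.140136| − 0.003401 = 0.136735.
Under H₀, SE = √(p₀(1−p₀)/n) = √(0.80·0.20/147) = √0.001088435 = 0.032991.
z = (−)0.136735/0.032991 = -4.145.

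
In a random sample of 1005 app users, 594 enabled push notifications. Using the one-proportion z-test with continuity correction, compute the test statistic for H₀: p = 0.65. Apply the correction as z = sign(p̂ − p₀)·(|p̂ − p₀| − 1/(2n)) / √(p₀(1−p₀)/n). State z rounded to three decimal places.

Sample proportion p̂ = 594/1005 = 0.59104. p̂ − p₀ = -0.058955.
Continuity correction 1/(2n) = 1/2010 = 0.000498.
Corrected numerator: |-0.058955| − 0.000498 = 0.058457.
SE₀ = √(0.65·0.35/1005) = 0.015046.
z = −0.058457/0.015046 = -3.885.

z = -3.885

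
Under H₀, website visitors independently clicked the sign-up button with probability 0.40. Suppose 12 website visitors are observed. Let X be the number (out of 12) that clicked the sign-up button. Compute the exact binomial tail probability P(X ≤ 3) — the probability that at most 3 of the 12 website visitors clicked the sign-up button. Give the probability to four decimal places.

P = 0.2253

X is binomial with n = 12 and p = 0.40.
P(X ≤ 3) = C(12,0)·0.40^0·0.60^12 + C(12,1)·0.40^1·0.60^11 + C(12,2)·0.40^2·0.60^10 + C(12,3)·0.40^3·0.60^9.
= 0.002177 + 0.017414 + 0.063852 + 0.141894 = 0.2253.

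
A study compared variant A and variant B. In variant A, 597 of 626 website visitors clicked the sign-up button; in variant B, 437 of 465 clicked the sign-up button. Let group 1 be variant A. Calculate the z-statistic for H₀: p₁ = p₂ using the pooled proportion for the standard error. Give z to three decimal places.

Sample proportions: p̂₁ = 597/626 = 0.95367 and p̂₂ = 437/465 = 0.93978.
Pooled p̂ = (597+437)/(626+465) = 1034/1091 = 0.94775.
SE = √[p̂(1−p̂)(1/n₁+1/n₂)] = √[0.94775·0.05225·(1/626+1/465)] ≈ 0.013623.
z = 0.01389/0.013623 = 1.020.

z = 1.020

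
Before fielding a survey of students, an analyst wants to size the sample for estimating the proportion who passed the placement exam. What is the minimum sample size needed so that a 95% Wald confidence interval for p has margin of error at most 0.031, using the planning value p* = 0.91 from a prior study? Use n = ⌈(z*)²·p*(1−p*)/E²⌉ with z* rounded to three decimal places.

n = 328

z* = 1.960 at the 95% level.
p*(1−p*) = 0.91·0.09 = 0.0819.
(z*)²·p*(1−p*)/E² = 3.841600·0.0819/0.000961 = 327.395.
Rounding up, n = 328.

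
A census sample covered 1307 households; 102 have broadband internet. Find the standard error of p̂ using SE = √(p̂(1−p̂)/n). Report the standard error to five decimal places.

With x = 102 successes in n = 1307, p̂ = 0.07804.
p̂(1−p̂) = 0.07804·0.92196 = 0.071950.
Dividing by n and taking the root: √0.000055050 = 0.00742.

SE = 0.00742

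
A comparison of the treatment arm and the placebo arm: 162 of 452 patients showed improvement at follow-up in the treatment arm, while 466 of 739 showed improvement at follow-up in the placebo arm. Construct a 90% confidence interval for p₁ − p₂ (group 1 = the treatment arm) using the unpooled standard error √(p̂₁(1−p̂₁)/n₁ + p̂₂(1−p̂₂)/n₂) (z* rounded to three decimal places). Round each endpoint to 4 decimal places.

(-0.3194, -0.2250)

p̂₁ = 0.35841, p̂₂ = 0.63058, so the observed difference is -0.27217.
Unpooled SE = √(p̂₁(1−p̂₁)/n₁ + p̂₂(1−p̂₂)/n₂) = √(0.000508742 + 0.000315221) = 0.028705.
z* = 1.645 at the 90% level. Margin of error = 0.04722.
CI: -0.27217 ± 0.04722 = (-0.3194, -0.2250).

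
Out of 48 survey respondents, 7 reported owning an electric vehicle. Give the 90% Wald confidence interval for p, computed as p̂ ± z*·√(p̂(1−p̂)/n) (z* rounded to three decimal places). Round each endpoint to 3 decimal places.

(0.062, 0.230)

p̂ = 7/48 = 0.14583.
SE(p̂) = √(0.14583·0.85417/48) = 0.050942.
The 90% critical value is z* = 1.645.
Margin of error: 1.645 × 0.050942 = 0.08380.
So the interval runs from 0.062 to 0.230.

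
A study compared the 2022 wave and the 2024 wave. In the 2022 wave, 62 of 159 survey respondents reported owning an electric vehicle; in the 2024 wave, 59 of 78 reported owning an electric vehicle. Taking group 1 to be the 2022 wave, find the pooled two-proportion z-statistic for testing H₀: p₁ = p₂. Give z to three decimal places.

p̂₁ = 62/159 = 0.38994, p̂₂ = 59/78 = 0.75641.
Pooling: p̂ = 121/237 = 0.51055.
SE = √[p̂(1−p̂)(1/n₁+1/n₂)] = √[0.51055·0.48945·(1/159+1/78)] ≈ 0.069104.
z = (p̂₁ − p̂₂)/SE = (0.38994 − 0.75641)/0.069104 = -0.36647/0.069104 = -5.303.

z = -5.303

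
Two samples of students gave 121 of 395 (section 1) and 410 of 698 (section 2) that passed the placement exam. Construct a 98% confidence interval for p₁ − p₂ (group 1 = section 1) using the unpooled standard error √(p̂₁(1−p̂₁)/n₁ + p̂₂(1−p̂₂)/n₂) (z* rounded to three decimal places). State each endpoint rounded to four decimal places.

p̂₁ = 121/395 = 0.30633, p̂₂ = 410/698 = 0.58739; p̂₁ − p̂₂ = -0.28106.
SE = √(0.000537953 + 0.000347224) = √0.000885177 = 0.029752.
z* = 2.326 at the 98% level. Margin of error = 0.06920.
Interval: -0.28106 ± 0.06920 → (-0.3503, -0.2119).

(-0.3503, -0.2119)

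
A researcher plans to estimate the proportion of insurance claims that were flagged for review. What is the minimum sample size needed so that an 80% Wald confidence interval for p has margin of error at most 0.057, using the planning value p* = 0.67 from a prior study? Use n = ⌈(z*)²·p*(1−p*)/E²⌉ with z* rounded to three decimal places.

For 80% confidence, z* = 1.282.
p*(1−p*) = 0.2211.
Required n before rounding: 1.643524 × 0.2211 / 0.057² = 111.845.
Rounding up, n = 112.

n = 112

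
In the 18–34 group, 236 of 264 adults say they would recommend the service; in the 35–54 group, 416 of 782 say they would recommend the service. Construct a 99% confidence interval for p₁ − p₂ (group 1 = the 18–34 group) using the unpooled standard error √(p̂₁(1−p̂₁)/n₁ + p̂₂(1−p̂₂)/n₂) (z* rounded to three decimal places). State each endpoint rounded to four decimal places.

p̂₁ = 0.89394, p̂₂ = 0.53197, so the observed difference is 0.36197.
SE = √(0.000359135 + 0.000318386) = √0.000677521 = 0.026029.
The 99% critical value is z* = 2.576. Margin of error = 0.06705.
So the interval runs from 0.2949 to 0.4290.

(0.2949, 0.4290)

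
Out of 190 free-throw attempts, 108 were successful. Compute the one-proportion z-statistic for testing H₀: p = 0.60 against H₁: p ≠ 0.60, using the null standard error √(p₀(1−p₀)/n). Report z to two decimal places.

p̂ = 108/190 = 0.56842.
SE₀ = √(0.60·0.40/190) = 0.035541.
z = (p̂ − p₀)/SE = (0.56842 − 0.60)/0.035541 = -0.89.

z = -0.89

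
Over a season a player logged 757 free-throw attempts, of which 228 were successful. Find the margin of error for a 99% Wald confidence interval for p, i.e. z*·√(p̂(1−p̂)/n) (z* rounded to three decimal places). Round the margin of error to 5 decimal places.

ME = 0.04295

With x = 228 successes in n = 757, p̂ = 0.30119.
SE = √(p̂(1−p̂)/n) = √(0.210474/757) = 0.016674.
The 99% critical value is z* = 2.576.
Margin of error = z*·SE = 2.576 × 0.016674 = 0.04295.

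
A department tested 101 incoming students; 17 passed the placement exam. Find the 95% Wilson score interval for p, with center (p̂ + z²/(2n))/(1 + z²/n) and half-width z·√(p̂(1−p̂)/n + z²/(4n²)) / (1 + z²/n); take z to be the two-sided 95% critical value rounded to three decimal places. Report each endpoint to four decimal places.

p̂ = 17/101 = 0.16832; z = 1.960, so z² = 3.841600.
1 + z²/n = 1.038036.
Adjusted center: (0.16832 + z²/(2n))/1.038036 = 0.18047.
Radicand: p̂(1−p̂)/n + z²/(4n²) = 0.001386003 + 0.000094148 = 0.001480151.
Half-width = 1.960·√0.001480151/1.038036 = 0.07264.
CI: 0.18047 ± 0.07264 = (0.1078, 0.2531).

(0.1078, 0.2531)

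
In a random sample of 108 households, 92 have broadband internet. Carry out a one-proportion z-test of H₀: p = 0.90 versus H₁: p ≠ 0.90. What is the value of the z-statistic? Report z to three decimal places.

Sample proportion p̂ = 92/108 = 0.85185.
Under H₀, SE = √(p₀(1−p₀)/n) = √(0.90·0.10/108) = √0.000833333 = 0.028868.
z = (0.85185 − 0.90)/0.028868 = -0.04815/0.028868 = -1.668.

z = -1.668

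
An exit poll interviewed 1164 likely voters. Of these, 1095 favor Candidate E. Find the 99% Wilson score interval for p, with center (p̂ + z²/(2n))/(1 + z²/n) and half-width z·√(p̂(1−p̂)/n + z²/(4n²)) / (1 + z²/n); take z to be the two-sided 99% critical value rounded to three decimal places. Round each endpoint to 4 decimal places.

p̂ = 1095/1164 = 0.94072; z = 2.576, so z² = 6.635776.
1 + z²/n = 1.005701.
Center = (0.94072 + 0.002850)/1.005701 = 0.93822.
Radicand: p̂(1−p̂)/n + z²/(4n²) = 0.000047908 + 0.000001224 = 0.000049132.
Half-width = 2.576·√0.000049132/1.005701 = 0.01795.
So the interval runs from 0.9203 to 0.9562.

(0.9203, 0.9562)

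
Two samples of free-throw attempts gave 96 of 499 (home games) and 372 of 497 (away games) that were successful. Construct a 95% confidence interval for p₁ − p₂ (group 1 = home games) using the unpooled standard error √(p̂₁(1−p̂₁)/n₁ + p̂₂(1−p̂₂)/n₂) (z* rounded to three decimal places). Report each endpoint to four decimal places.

(-0.6076, -0.5046)

p̂₁ = 0.19238, p̂₂ = 0.74849, so the observed difference is -0.55611.
SE = √(0.000311368 + 0.000378777) = √0.000690145 = 0.026271.
The 95% critical value is z* = 1.960. Margin = 1.960·0.026271 = 0.05149.
So the interval runs from -0.6076 to -0.5046.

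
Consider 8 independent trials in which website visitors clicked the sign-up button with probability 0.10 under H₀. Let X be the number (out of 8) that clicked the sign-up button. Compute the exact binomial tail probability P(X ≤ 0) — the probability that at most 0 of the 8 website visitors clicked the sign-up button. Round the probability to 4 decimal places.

P = 0.4305

X ~ Binomial(n=8, p=0.10).
P(X ≤ 0) = C(8,0)·0.10^0·0.90^8.
= 0.430467 = 0.4305.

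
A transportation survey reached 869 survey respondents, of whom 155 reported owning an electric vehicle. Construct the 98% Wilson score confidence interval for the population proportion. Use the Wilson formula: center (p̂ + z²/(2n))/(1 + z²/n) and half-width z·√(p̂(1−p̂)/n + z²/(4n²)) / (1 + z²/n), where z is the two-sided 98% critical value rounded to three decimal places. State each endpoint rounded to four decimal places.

(0.1502, 0.2105)

p̂ = 155/869 = 0.17837; z = 2.326, so z² = 5.410276.
1 + z²/n = 1.006226.
Adjusted center: (0.17837 + z²/(2n))/1.006226 = 0.18036.
Radicand: p̂(1−p̂)/n + z²/(4n²) = 0.000168644 + 0.000001791 = 0.000170435.
Half-width = z·√(radicand)/denom = 2.326·0.013055/1.006226 = 0.03018.
CI: 0.18036 ± 0.03018 = (0.1502, 0.2105).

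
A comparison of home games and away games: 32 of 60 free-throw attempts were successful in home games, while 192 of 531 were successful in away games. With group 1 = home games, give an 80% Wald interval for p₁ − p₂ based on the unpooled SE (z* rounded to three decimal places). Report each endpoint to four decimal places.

(0.0850, 0.2585)

p̂₁ = 32/60 = 0.53333, p̂₂ = 192/531 = 0.36158; p̂₁ − p̂₂ = 0.17175.
SE = √(0.004148148 + 0.000434728) = √0.004582876 = 0.067697.
The 80% critical value is z* = 1.282. Margin = 1.282·0.067697 = 0.08679.
Interval: 0.17175 ± 0.08679 → (0.0850, 0.2585).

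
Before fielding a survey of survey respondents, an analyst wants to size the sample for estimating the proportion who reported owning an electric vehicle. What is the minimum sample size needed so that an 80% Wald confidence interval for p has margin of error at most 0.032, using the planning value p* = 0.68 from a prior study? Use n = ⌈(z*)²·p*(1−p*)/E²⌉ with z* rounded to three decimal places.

The 80% critical value is z* = 1.282.
p*(1−p*) = 0.68·0.32 = 0.2176.
Required n before rounding: 1.643524 × 0.2176 / 0.032² = 349.249.
Rounding up, n = 350.

n = 350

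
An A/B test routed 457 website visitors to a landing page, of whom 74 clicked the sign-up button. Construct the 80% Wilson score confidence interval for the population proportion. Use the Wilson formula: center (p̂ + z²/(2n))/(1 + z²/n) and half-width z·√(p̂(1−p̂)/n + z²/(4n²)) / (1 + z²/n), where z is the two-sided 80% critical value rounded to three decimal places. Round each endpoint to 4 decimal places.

p̂ = 74/457 = 0.16193; z = 1.282, so z² = 1.643524.
Denominator 1 + z²/n = 1 + 1.643524/457 = 1.003596.
Center = (0.16193 + 0.001798)/1.003596 = 0.16314.
Radicand: p̂(1−p̂)/n + z²/(4n²) = 0.000296949 + 0.000001967 = 0.000298916.
Half-width = 1.282·√0.000298916/1.003596 = 0.02209.
Interval: 0.16314 ± 0.02209 → (0.1411, 0.1852).

(0.1411, 0.1852)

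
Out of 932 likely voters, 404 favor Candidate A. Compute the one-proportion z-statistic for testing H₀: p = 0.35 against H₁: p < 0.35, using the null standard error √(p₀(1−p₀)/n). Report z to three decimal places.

z = 5.343

With x = 404 successes in n = 932, p̂ = 0.43348.
Null standard error: √(0.35·0.65/932) = √0.000244099 = 0.015624.
z = (p̂ − p₀)/SE = (0.43348 − 0.35)/0.015624 = 5.343.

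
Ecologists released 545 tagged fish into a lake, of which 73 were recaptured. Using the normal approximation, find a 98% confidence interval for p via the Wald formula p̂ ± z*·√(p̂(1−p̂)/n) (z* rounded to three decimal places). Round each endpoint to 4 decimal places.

p̂ = 73/545 = 0.13394.
SE = √(p̂(1−p̂)/n) = √(0.116004/545) = 0.014589.
The 98% critical value is z* = 2.326.
Margin = 2.326·0.014589 = 0.03393.
CI: 0.13394 ± 0.03393 = (0.1000, 0.1679).

(0.1000, 0.1679)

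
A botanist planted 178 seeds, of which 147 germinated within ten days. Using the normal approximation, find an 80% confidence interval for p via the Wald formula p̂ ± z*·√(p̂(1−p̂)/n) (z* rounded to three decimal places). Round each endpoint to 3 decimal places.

(0.789, 0.862)

p̂ = 147/178 = 0.82584.
Standard error of p̂: √(0.143827/178) = √0.000808014 = 0.028426.
The 80% critical value is z* = 1.282.
Margin of error: 1.282 × 0.028426 = 0.03644.
CI: 0.82584 ± 0.03644 = (0.789, 0.862).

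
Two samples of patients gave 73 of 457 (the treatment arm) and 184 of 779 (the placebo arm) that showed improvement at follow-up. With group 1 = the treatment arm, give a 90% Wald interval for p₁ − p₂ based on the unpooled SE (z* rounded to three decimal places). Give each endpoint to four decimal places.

(-0.1142, -0.0388)

p̂₁ = 0.15974, p̂₂ = 0.23620, so the observed difference is -0.07646.
SE = √(0.000293701 + 0.000231591) = √0.000525292 = 0.022919.
The 90% critical value is z* = 1.645. Margin = 1.645·0.022919 = 0.03770.
CI: -0.07646 ± 0.03770 = (-0.1142, -0.0388).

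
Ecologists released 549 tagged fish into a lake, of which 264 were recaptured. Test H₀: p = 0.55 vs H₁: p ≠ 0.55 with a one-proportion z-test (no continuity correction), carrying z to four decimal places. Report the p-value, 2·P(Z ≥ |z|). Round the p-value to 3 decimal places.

Sample proportion p̂ = 264/549 = 0.48087.
SE₀ = √(0.55·0.45/549) = 0.021233.
Test statistic (full precision, shown to 4 dp): z = (264/549 − 0.55)/SE₀ ≈ -3.2557.
From the standard normal, 2·P(Z ≥ |z|) = 0.001.

p-value = 0.001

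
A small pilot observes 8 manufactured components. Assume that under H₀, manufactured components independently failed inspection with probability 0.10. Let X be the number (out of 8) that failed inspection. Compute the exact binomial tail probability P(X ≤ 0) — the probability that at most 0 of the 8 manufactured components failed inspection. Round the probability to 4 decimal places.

P = 0.4305

X is binomial with n = 8 and p = 0.10.
P(X ≤ 0) = C(8,0)·0.10^0·0.90^8.
= 0.430467 = 0.4305.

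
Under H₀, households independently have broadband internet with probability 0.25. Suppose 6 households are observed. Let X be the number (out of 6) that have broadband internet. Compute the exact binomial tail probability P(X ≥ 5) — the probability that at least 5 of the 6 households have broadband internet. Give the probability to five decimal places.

X is binomial with n = 6 and p = 0.25.
P(X ≥ 5) = C(6,5)·0.25^5·0.75^1 + C(6,6)·0.25^6·0.75^0.
= 0.004395 + 0.000244 = 0.00464.

P = 0.00464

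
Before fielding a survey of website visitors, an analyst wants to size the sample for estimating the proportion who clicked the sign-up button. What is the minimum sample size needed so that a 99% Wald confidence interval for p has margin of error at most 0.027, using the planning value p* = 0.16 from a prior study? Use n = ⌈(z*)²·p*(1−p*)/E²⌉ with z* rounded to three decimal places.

n = 1224

z* = 2.576 at the 99% level.
p*(1−p*) = 0.16·0.84 = 0.1344.
Required n before rounding: 6.635776 × 0.1344 / 0.027² = 1223.386.
⌈1223.386⌉ = 1224.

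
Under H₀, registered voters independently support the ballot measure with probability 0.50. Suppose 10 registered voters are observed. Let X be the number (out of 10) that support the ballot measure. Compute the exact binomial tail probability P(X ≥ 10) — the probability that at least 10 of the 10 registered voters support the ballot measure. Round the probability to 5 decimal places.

X ~ Binomial(n=10, p=0.50).
P(X ≥ 10) = C(10,10)·0.50^10·0.50^0.
= 0.000977 = 0.00098.

P = 0.00098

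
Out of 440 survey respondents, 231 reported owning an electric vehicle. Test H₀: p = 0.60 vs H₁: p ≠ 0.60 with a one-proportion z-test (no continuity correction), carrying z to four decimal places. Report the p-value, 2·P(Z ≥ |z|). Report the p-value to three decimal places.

p-value = 0.001

Sample proportion p̂ = 231/440 = 0.52500.
SE₀ = √(0.60·0.40/440) = 0.023355.
z = (p̂ − p₀)/SE = (231/440 − 0.60)/0.023355 ≈ -3.2113.
From the standard normal, 2·P(Z ≥ |z|) = 0.001.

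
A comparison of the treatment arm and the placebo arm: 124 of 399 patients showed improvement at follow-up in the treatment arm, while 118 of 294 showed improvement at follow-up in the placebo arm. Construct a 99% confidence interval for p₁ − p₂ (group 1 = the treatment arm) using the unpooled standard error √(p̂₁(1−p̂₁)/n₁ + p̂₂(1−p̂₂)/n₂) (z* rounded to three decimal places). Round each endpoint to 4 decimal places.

p̂₁ = 124/399 = 0.31078, p̂₂ = 118/294 = 0.40136; p̂₁ − p̂₂ = -0.09058.
Unpooled SE = √(p̂₁(1−p̂₁)/n₁ + p̂₂(1−p̂₂)/n₂) = √(0.000536829 + 0.000817246) = 0.036798.
The 99% critical value is z* = 2.576. Margin = 2.576·0.036798 = 0.09479.
CI: -0.09058 ± 0.09479 = (-0.1854, 0.0042).

(-0.1854, 0.0042)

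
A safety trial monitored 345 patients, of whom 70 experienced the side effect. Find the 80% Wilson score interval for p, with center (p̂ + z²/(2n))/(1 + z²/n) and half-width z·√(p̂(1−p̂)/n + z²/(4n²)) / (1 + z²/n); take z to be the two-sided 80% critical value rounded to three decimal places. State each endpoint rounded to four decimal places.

p̂ = 70/345 = 0.20290; z = 1.282, so z² = 1.643524.
1 + z²/n = 1.004764.
Center = (0.20290 + 0.002382)/1.004764 = 0.20431.
Radicand: p̂(1−p̂)/n + z²/(4n²) = 0.000468785 + 0.000003452 = 0.000472237.
Half-width = z·√(radicand)/denom = 1.282·0.021731/1.004764 = 0.02773.
Interval: 0.20431 ± 0.02773 → (0.1766, 0.2320).

(0.1766, 0.2320)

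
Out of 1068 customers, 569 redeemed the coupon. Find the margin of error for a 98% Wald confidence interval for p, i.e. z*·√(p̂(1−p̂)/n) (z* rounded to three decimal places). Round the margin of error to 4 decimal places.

ME = 0.0355

The sample proportion is 569/1068 = 0.53277.
SE(p̂) = √(0.53277·0.46723/1068) = 0.015267.
z* = 2.326 at the 98% level.
ME = 2.326·0.015267 = 0.0355.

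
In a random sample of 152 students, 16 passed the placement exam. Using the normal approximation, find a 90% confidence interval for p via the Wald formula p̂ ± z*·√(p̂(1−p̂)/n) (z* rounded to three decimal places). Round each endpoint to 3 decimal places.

With x = 16 successes in n = 152, p̂ = 0.10526.
SE(p̂) = √(0.10526·0.89474/152) = 0.024892.
The 90% critical value is z* = 1.645.
Margin = 1.645·0.024892 = 0.04095.
Interval: 0.10526 ± 0.04095 → (0.064, 0.146).

(0.064, 0.146)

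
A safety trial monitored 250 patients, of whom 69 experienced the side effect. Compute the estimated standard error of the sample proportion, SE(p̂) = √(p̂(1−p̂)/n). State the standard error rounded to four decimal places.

SE = 0.0283

The sample proportion is 69/250 = 0.27600.
p̂(1−p̂) = 0.27600·0.72400 = 0.199824.
Dividing by n and taking the root: √0.000799296 = 0.0283.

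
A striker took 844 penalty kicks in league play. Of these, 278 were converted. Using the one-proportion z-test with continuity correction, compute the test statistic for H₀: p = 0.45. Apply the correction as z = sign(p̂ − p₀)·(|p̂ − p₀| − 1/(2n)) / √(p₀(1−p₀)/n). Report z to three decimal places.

p̂ = 278/844 = 0.32938. p̂ − p₀ = -0.120616.
1/(2n) = 0.000592.
Corrected numerator: |-0.120616| − 0.000592 = 0.120024.
Under H₀, SE = √(p₀(1−p₀)/n) = √(0.45·0.55/844) = √0.000293246 = 0.017124.
z = (−)0.120024/0.017124 = -7.009.

z = -7.009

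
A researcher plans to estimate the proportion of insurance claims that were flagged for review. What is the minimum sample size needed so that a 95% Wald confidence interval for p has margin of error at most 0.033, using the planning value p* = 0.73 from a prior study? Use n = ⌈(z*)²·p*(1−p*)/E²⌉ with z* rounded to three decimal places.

For 95% confidence, z* = 1.960.
p*(1−p*) = 0.1971.
Required n before rounding: 3.841600 × 0.1971 / 0.033² = 695.298.
Rounding up, n = 696.

n = 696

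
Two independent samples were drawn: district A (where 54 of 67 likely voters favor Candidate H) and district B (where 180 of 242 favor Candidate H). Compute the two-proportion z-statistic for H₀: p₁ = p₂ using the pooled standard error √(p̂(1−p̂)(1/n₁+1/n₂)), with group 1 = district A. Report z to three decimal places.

z = 1.050

p̂₁ = 54/67 = 0.80597, p̂₂ = 180/242 = 0.74380.
Pooled p̂ = (54+180)/(67+242) = 234/309 = 0.75728.
Pooled SE = √[0.1838062·0.01905760] ≈ 0.059185.
z = (p̂₁ − p̂₂)/SE = (0.80597 − 0.74380)/0.059185 = 0.06217/0.059185 = 1.050.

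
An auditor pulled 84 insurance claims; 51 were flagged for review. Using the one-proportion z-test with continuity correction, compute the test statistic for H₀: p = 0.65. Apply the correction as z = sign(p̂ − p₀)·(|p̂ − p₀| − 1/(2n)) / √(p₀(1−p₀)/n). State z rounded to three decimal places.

z = -0.709

Sample proportion p̂ = 51/84 = 0.60714. p̂ − p₀ = -0.042857.
Continuity correction 1/(2n) = 1/168 = 0.005952.
Corrected numerator: |-0.042857| − 0.005952 = 0.036905.
Under H₀, SE = √(p₀(1−p₀)/n) = √(0.65·0.35/84) = √0.002708333 = 0.052042.
z = (−)0.036905/0.052042 = -0.709.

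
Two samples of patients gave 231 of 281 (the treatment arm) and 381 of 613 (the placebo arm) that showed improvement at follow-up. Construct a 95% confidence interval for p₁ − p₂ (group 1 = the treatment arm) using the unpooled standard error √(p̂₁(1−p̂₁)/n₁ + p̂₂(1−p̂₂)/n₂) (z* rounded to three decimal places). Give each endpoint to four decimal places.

p̂₁ = 0.82206, p̂₂ = 0.62153, so the observed difference is 0.20053.
Unpooled SE = √(p̂₁(1−p̂₁)/n₁ + p̂₂(1−p̂₂)/n₂) = √(0.000520551 + 0.000383735) = 0.030071.
z* = 1.960 at the 95% level. Margin of error = 0.05894.
So the interval runs from 0.1416 to 0.2595.

(0.1416, 0.2595)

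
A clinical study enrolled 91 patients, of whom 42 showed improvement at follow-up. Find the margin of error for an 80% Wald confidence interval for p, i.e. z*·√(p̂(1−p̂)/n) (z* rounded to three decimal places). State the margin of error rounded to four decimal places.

The sample proportion is 42/91 = 0.46154.
SE = √(p̂(1−p̂)/n) = √(0.248521/91) = 0.052259.
The 80% critical value is z* = 1.282.
ME = 1.282·0.052259 = 0.0670.

ME = 0.0670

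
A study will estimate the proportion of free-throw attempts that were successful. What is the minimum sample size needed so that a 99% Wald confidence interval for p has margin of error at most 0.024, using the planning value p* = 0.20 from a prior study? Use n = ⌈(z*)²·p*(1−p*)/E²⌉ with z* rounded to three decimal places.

n = 1844

The 99% critical value is z* = 2.576.
p*(1−p*) = 0.20·0.80 = 0.1600.
(z*)²·p*(1−p*)/E² = 6.635776·0.1600/0.000576 = 1843.271.
Rounding up, n = 1844.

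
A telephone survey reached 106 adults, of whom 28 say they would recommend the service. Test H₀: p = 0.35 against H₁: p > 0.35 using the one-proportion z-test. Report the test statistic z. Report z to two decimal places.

The sample proportion is 28/106 = 0.26415.
SE₀ = √(0.35·0.65/106) = 0.046327.
z = (p̂ − p₀)/SE = (0.26415 − 0.35)/0.046327 = -1.85.

z = -1.85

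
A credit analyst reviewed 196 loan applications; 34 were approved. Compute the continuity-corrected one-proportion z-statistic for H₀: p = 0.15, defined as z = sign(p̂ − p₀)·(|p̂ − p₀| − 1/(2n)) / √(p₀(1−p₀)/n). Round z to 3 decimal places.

z = 0.820

Sample proportion p̂ = 34/196 = 0.17347. p̂ − p₀ = 0.023469.
Continuity correction 1/(2n) = 1/392 = 0.002551.
Corrected numerator: |0.023469| − 0.002551 = 0.020918.
Null standard error: √(0.15·0.85/196) = √0.000650510 = 0.025505.
z = (+)0.020918/0.025505 = 0.820.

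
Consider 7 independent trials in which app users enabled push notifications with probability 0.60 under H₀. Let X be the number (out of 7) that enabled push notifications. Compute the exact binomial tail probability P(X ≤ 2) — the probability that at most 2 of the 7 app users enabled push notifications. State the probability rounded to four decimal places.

P = 0.0963

X ~ Binomial(n=7, p=0.60).
P(X ≤ 2) = C(7,0)·0.60^0·0.40^7 + C(7,1)·0.60^1·0.40^6 + C(7,2)·0.60^2·0.40^5.
= 0.001638 + 0.017203 + 0.077414 = 0.0963.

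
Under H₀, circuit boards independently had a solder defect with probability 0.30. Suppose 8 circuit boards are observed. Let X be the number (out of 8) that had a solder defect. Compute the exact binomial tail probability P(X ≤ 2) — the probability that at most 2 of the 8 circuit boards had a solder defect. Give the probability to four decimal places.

P = 0.5518

X is binomial with n = 8 and p = 0.30.
P(X ≤ 2) = C(8,0)·0.30^0·0.70^8 + C(8,1)·0.30^1·0.70^7 + C(8,2)·0.30^2·0.70^6.
= 0.057648 + 0.197650 + 0.296475 = 0.5518.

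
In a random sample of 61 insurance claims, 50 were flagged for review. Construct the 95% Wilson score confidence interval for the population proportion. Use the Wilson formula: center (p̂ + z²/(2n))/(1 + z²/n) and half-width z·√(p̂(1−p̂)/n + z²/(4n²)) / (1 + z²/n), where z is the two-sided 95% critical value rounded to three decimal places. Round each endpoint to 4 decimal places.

(0.7053, 0.8962)

p̂ = 50/61 = 0.81967; z = 1.960, so z² = 3.841600.
1 + z²/n = 1.062977.
Center = (0.81967 + 0.031489)/1.062977 = 0.80073.
Radicand: p̂(1−p̂)/n + z²/(4n²) = 0.002423110 + 0.000258103 = 0.002681213.
Half-width = z·√(radicand)/denom = 1.960·0.051780/1.062977 = 0.09548.
CI: 0.80073 ± 0.09548 = (0.7053, 0.8962).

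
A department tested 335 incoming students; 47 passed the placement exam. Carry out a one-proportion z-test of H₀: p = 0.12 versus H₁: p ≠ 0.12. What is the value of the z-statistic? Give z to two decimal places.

p̂ = 47/335 = 0.14030.
SE₀ = √(0.12·0.88/335) = 0.017755.
Test statistic: z = 0.02030/0.017755 = 1.14.

z = 1.14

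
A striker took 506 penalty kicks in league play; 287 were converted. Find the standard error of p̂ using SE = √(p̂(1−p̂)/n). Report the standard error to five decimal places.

With x = 287 successes in n = 506, p̂ = 0.56719.
p̂(1−p̂) = 0.245486.
Dividing by n and taking the root: √0.000485150 = 0.02203.

SE = 0.02203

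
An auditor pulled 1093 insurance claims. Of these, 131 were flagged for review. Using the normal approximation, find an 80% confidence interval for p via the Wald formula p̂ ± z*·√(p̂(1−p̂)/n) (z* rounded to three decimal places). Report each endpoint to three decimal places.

Sample proportion p̂ = 131/1093 = 0.11985.
Standard error of p̂: √(0.105489/1093) = √0.000096513 = 0.009824.
The 80% critical value is z* = 1.282.
Margin of error: 1.282 × 0.009824 = 0.01259.
Interval: 0.11985 ± 0.01259 → (0.107, 0.132).

(0.107, 0.132)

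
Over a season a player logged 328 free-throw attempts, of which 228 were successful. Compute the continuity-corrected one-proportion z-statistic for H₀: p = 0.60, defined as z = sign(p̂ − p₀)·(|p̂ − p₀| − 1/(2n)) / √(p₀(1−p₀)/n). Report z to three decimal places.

z = 3.460

With x = 228 successes in n = 328, p̂ = 0.69512. p̂ − p₀ = 0.095122.
Continuity correction 1/(2n) = 1/656 = 0.001524.
Corrected numerator: |0.095122| − 0.001524 = 0.093598.
Null standard error: √(0.60·0.40/328) = √0.000731707 = 0.027050.
z = +0.093598/0.027050 = 3.460.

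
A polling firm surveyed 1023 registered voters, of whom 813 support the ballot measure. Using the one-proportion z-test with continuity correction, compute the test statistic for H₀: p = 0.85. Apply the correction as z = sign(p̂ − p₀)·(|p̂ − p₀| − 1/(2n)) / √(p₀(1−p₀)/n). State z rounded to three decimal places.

p̂ = 813/1023 = 0.79472. p̂ − p₀ = -0.055279.
Continuity correction 1/(2n) = 1/2046 = 0.000489.
Corrected numerator: |-0.055279| − 0.000489 = 0.054790.
SE₀ = √(0.85·0.15/1023) = 0.011164.
z = −0.054790/0.011164 = -4.908.

z = -4.908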